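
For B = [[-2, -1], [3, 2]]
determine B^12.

[[1, 0], [0, 1]]

B² = I (check: tr B = 0 and det B = -1), so B^12 = I since 12 is even.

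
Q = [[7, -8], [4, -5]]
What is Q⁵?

[[487, -488], [244, -245]]

tr Q = 2 and det Q = -3, so the characteristic polynomial is λ² − (2)λ + (-3) with roots -1 and 3.
Eigenvectors give P = [[-1, -2], [-1, -1]] with P⁻¹ = [[1, -2], [-1, 1]], and Q = P·diag(-1, 3)·P⁻¹.
Then Q⁵ = P·diag(-1, 243)·P⁻¹ = [[1, -486], [1, -243]] · [[1, -2], [-1, 1]] = [[487, -488], [244, -245]].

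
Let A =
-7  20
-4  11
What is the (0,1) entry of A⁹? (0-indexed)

196820

tr A = 4 and det A = 3, so the characteristic polynomial is λ² − (4)λ + (3) with roots 1 and 3.
Eigenvectors give P = [[-5, 2], [-2, 1]] with P⁻¹ = [[-1, 2], [-2, 5]], and A = P·diag(1, 3)·P⁻¹.
Then A⁹ = P·diag(1, 19683)·P⁻¹ = [[-5, 39366], [-2, 19683]] · [[-1, 2], [-2, 5]] = [[-78727, 196820], [-39364, 98411]].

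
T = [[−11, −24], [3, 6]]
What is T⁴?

tr T = −5 and det T = 6, so the characteristic polynomial is λ² − (−5)λ + (6) with roots −3 and −2.
Eigenvectors give P = [[3, 8], [−1, −3]] with P⁻¹ = [[3, 8], [−1, −3]], and T = P·diag(−3, −2)·P⁻¹.
Then T⁴ = P·diag(81, 16)·P⁻¹ = [[243, 128], [−81, −48]] · [[3, 8], [−1, −3]] = [[601, 1560], [−195, −504]].

[[601, 1560], [−195, −504]]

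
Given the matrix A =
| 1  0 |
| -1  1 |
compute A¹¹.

[[1, 0], [-11, 1]]

A = I + N where N = [[0, 0], [-1, 0]] is strictly lower-triangular, so N² = 0.
(I + N)¹¹ = I + 11·N = [[1, 0], [-11, 1]].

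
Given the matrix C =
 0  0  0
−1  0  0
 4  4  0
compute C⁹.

[[0, 0, 0], [0, 0, 0], [0, 0, 0]]

C is strictly triangular, hence nilpotent: C³ = 0, so C⁹ = 0.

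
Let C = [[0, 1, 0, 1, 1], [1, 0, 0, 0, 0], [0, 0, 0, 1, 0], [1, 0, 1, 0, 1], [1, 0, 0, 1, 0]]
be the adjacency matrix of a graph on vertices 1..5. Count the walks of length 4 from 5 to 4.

7

The number of length-4 walks from vertex 5 to vertex 4 is entry (5,4) of C⁴, where C is the adjacency matrix.
C² = [[3, 0, 1, 1, 1], [0, 1, 0, 1, 1], [1, 0, 1, 0, 1], [1, 1, 0, 3, 1], [1, 1, 1, 1, 2]]
C³ = [[2, 3, 1, 5, 4], [3, 0, 1, 1, 1], [1, 1, 0, 3, 1], [5, 1, 3, 2, 4], [4, 1, 1, 4, 2]]
C⁴ = [[12, 2, 5, 7, 7], [2, 3, 1, 5, 4], [5, 1, 3, 2, 4], [7, 5, 2, 12, 7], [7, 4, 4, 7, 8]]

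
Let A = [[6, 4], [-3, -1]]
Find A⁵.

[[876, 844], [-633, -601]]

tr A = 5 and det A = 6, so the characteristic polynomial is λ² − (5)λ + (6) with roots 3 and 2.
Eigenvectors give P = [[4, -1], [-3, 1]] with P⁻¹ = [[1, 1], [3, 4]], and A = P·diag(3, 2)·P⁻¹.
Then A⁵ = P·diag(243, 32)·P⁻¹ = [[972, -32], [-729, 32]] · [[1, 1], [3, 4]] = [[876, 844], [-633, -601]].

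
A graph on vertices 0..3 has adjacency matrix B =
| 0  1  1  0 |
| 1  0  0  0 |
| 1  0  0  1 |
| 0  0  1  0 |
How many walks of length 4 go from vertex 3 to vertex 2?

0

The number of length-4 walks from vertex 3 to vertex 2 is entry (3,2) of B⁴, where B is the adjacency matrix.
B² = [[2, 0, 0, 1], [0, 1, 1, 0], [0, 1, 2, 0], [1, 0, 0, 1]]
B³ = [[0, 2, 3, 0], [2, 0, 0, 1], [3, 0, 0, 2], [0, 1, 2, 0]]
B⁴ = [[5, 0, 0, 3], [0, 2, 3, 0], [0, 3, 5, 0], [3, 0, 0, 2]]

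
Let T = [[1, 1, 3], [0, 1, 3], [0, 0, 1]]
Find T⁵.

[[1, 5, 45], [0, 1, 15], [0, 0, 1]]

T = I + N where N = [[0, 1, 3], [0, 0, 3], [0, 0, 0]] is strictly upper-triangular, so N³ = 0.
(I + N)⁵ = I + 5·N + 10·N² = [[1, 5, 45], [0, 1, 15], [0, 0, 1]].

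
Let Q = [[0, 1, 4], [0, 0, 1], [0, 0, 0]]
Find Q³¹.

Q is strictly triangular, hence nilpotent: Q³ = 0, so Q³¹ = 0.

[[0, 0, 0], [0, 0, 0], [0, 0, 0]]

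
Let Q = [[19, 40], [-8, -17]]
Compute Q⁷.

[[10939, 21880], [-4376, -8753]]

tr Q = 2 and det Q = -3, so the characteristic polynomial is λ² − (2)λ + (-3) with roots 3 and -1.
Eigenvectors give P = [[5, -2], [-2, 1]] with P⁻¹ = [[1, 2], [2, 5]], and Q = P·diag(3, -1)·P⁻¹.
Then Q⁷ = P·diag(2187, -1)·P⁻¹ = [[10935, 2], [-4374, -1]] · [[1, 2], [2, 5]] = [[10939, 21880], [-4376, -8753]].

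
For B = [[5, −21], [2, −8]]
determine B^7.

[[761, −2667], [254, −890]]

tr B = −3 and det B = 2, so the characteristic polynomial is λ² − (−3)λ + (2) with roots −2 and −1.
Eigenvectors give P = [[−3, −7], [−1, −2]] with P⁻¹ = [[2, −7], [−1, 3]], and B = P·diag(−2, −1)·P⁻¹.
Then B^7 = P·diag(−128, −1)·P⁻¹ = [[384, 7], [128, 2]] · [[2, −7], [−1, 3]] = [[761, −2667], [254, −890]].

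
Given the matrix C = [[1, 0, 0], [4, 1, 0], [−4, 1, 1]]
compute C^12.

[[1, 0, 0], [48, 1, 0], [216, 12, 1]]

C = I + N where N = [[0, 0, 0], [4, 0, 0], [−4, 1, 0]] is strictly lower-triangular, so N^3 = 0.
(I + N)^12 = I + 12·N + 66·N^2 = [[1, 0, 0], [48, 1, 0], [216, 12, 1]].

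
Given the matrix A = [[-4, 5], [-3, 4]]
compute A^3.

[[-4, 5], [-3, 4]]

A² = I (check: tr A = 0 and det A = -1), so A^3 = A since 3 is odd.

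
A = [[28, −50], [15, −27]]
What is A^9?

tr A = 1 and det A = −6, so the characteristic polynomial is λ² − (1)λ + (−6) with roots 3 and −2.
Eigenvectors give P = [[−2, 5], [−1, 3]] with P⁻¹ = [[−3, 5], [−1, 2]], and A = P·diag(3, −2)·P⁻¹.
Then A^9 = P·diag(19683, −512)·P⁻¹ = [[−39366, −2560], [−19683, −1536]] · [[−3, 5], [−1, 2]] = [[120658, −201950], [60585, −101487]].

[[120658, −201950], [60585, −101487]]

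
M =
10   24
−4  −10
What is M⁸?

tr M = 0 and det M = −4, so the characteristic polynomial is λ² − (0)λ + (−4) with roots −2 and 2.
Eigenvectors give P = [[−2, −3], [1, 1]] with P⁻¹ = [[1, 3], [−1, −2]], and M = P·diag(−2, 2)·P⁻¹.
Then M⁸ = P·diag(256, 256)·P⁻¹ = [[−512, −768], [256, 256]] · [[1, 3], [−1, −2]] = [[256, 0], [0, 256]].

[[256, 0], [0, 256]]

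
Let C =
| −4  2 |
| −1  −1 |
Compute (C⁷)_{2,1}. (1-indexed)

tr C = −5 and det C = 6, so the characteristic polynomial is λ² − (−5)λ + (6) with roots −3 and −2.
Eigenvectors give P = [[−2, 1], [−1, 1]] with P⁻¹ = [[−1, 1], [−1, 2]], and C = P·diag(−3, −2)·P⁻¹.
Then C⁷ = P·diag(−2187, −128)·P⁻¹ = [[4374, −128], [2187, −128]] · [[−1, 1], [−1, 2]] = [[−4246, 4118], [−2059, 1931]].

−2059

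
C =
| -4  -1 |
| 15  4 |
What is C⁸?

[[1, 0], [0, 1]]

C² = I (check: tr C = 0 and det C = -1), so C⁸ = I since 8 is even.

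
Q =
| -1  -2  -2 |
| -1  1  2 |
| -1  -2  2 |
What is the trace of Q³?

-22

Q² = [[5, 4, -6], [-2, -1, 8], [1, -4, 2]]
Q³ = [[-3, 6, -14], [-5, -13, 18], [1, -10, -6]]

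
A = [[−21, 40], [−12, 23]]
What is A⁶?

tr A = 2 and det A = −3, so the characteristic polynomial is λ² − (2)λ + (−3) with roots 3 and −1.
Eigenvectors give P = [[−5, 2], [−3, 1]] with P⁻¹ = [[1, −2], [3, −5]], and A = P·diag(3, −1)·P⁻¹.
Then A⁶ = P·diag(729, 1)·P⁻¹ = [[−3645, 2], [−2187, 1]] · [[1, −2], [3, −5]] = [[−3639, 7280], [−2184, 4369]].

[[−3639, 7280], [−2184, 4369]]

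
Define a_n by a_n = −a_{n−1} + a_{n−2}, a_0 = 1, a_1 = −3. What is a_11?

With companion matrix Q = [[−1, 1], [1, 0]], [a_n, a_{n−1}]ᵀ = Q·[a_{n−1}, a_{n−2}]ᵀ, so [a_11, a_10]ᵀ = Q¹⁰·[a_1, a_0]ᵀ.
Q¹⁰ = [[89, −55], [−55, 34]], giving [a_11, a_10]ᵀ = [[−322], [199]].

−322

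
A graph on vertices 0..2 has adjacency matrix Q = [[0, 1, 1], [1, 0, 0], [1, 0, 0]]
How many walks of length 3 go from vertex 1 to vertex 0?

The number of length-3 walks from vertex 1 to vertex 0 is entry (1,0) of Q³, where Q is the adjacency matrix.
Q² = [[2, 0, 0], [0, 1, 1], [0, 1, 1]]
Q³ = [[0, 2, 2], [2, 0, 0], [2, 0, 0]]

2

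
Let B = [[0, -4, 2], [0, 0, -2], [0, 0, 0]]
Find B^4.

B is strictly triangular, hence nilpotent: B^3 = 0, so B^4 = 0.

[[0, 0, 0], [0, 0, 0], [0, 0, 0]]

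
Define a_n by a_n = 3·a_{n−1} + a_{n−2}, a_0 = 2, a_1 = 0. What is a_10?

25940

With companion matrix B = [[3, 1], [1, 0]], [a_n, a_{n−1}]ᵀ = B·[a_{n−1}, a_{n−2}]ᵀ, so [a_10, a_9]ᵀ = B⁹·[a_1, a_0]ᵀ.
B⁹ = [[42837, 12970], [12970, 3927]], giving [a_10, a_9]ᵀ = [[25940], [7854]].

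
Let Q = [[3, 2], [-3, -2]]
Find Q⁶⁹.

Q² = Q (a projection; rank 1, trace 1), so Q⁶⁹ = Q.

[[3, 2], [-3, -2]]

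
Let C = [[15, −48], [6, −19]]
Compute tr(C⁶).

tr C = −4 and det C = 3, so the characteristic polynomial is λ² − (−4)λ + (3) with roots −3 and −1.
Eigenvectors give P = [[−8, 3], [−3, 1]] with P⁻¹ = [[1, −3], [3, −8]], and C = P·diag(−3, −1)·P⁻¹.
Then C⁶ = P·diag(729, 1)·P⁻¹ = [[−5832, 3], [−2187, 1]] · [[1, −3], [3, −8]] = [[−5823, 17472], [−2184, 6553]].

730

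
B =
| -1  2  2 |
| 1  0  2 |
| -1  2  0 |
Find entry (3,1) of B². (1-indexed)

3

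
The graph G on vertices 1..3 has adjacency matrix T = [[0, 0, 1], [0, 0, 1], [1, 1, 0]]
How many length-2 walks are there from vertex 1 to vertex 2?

The number of length-2 walks from vertex 1 to vertex 2 is entry (1,2) of T², where T is the adjacency matrix.
T² = [[1, 1, 0], [1, 1, 0], [0, 0, 2]]

1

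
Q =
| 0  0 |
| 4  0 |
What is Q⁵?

Q is strictly triangular, hence nilpotent: Q² = 0, so Q⁵ = 0.

[[0, 0], [0, 0]]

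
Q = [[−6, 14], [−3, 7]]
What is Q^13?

Q² = Q (a projection; rank 1, trace 1), so Q^13 = Q.

[[−6, 14], [−3, 7]]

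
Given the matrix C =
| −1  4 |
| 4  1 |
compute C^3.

[[−17, 68], [68, 17]]

C^2 = [[17, 0], [0, 17]]
C^3 = [[−17, 68], [68, 17]]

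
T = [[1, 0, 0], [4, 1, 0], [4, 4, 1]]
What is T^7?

T = I + N where N = [[0, 0, 0], [4, 0, 0], [4, 4, 0]] is strictly lower-triangular, so N^3 = 0.
(I + N)^7 = I + 7·N + 21·N^2 = [[1, 0, 0], [28, 1, 0], [364, 28, 1]].

[[1, 0, 0], [28, 1, 0], [364, 28, 1]]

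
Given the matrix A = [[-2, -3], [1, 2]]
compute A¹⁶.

[[1, 0], [0, 1]]

A² = I (check: tr A = 0 and det A = -1), so A¹⁶ = I since 16 is even.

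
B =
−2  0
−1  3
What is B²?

[[4, 0], [−1, 9]]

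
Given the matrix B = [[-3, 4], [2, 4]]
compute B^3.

B^2 = [[17, 4], [2, 24]]
B^3 = [[-43, 84], [42, 104]]

[[-43, 84], [42, 104]]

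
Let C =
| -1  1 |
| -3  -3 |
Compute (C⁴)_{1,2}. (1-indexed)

C² = [[-2, -4], [12, 6]]
C³ = [[14, 10], [-30, -6]]
C⁴ = [[-44, -16], [48, -12]]

-16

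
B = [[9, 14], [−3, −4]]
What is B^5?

tr B = 5 and det B = 6, so the characteristic polynomial is λ² − (5)λ + (6) with roots 3 and 2.
Eigenvectors give P = [[7, −2], [−3, 1]] with P⁻¹ = [[1, 2], [3, 7]], and B = P·diag(3, 2)·P⁻¹.
Then B^5 = P·diag(243, 32)·P⁻¹ = [[1701, −64], [−729, 32]] · [[1, 2], [3, 7]] = [[1509, 2954], [−633, −1234]].

[[1509, 2954], [−633, −1234]]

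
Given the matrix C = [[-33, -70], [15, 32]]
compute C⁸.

[[44391, 88270], [-18915, -37574]]

tr C = -1 and det C = -6, so the characteristic polynomial is λ² − (-1)λ + (-6) with roots 2 and -3.
Eigenvectors give P = [[2, -7], [-1, 3]] with P⁻¹ = [[-3, -7], [-1, -2]], and C = P·diag(2, -3)·P⁻¹.
Then C⁸ = P·diag(256, 6561)·P⁻¹ = [[512, -45927], [-256, 19683]] · [[-3, -7], [-1, -2]] = [[44391, 88270], [-18915, -37574]].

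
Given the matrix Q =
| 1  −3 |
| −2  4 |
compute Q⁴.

[[199, −435], [−290, 634]]

Q² = [[7, −15], [−10, 22]]
Q³ = [[37, −81], [−54, 118]]
Q⁴ = [[199, −435], [−290, 634]]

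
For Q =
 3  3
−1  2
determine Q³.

Q² = [[6, 15], [−5, 1]]
Q³ = [[3, 48], [−16, −13]]

[[3, 48], [−16, −13]]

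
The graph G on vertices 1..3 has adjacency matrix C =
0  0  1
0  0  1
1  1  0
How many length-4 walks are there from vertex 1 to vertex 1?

2

The number of length-4 walks from vertex 1 to vertex 1 is entry (1,1) of C⁴, where C is the adjacency matrix.
C² = [[1, 1, 0], [1, 1, 0], [0, 0, 2]]
C³ = [[0, 0, 2], [0, 0, 2], [2, 2, 0]]
C⁴ = [[2, 2, 0], [2, 2, 0], [0, 0, 4]]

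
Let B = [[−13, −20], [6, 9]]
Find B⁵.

[[−1453, −2420], [726, 1209]]

tr B = −4 and det B = 3, so the characteristic polynomial is λ² − (−4)λ + (3) with roots −1 and −3.
Eigenvectors give P = [[−5, −2], [3, 1]] with P⁻¹ = [[1, 2], [−3, −5]], and B = P·diag(−1, −3)·P⁻¹.
Then B⁵ = P·diag(−1, −243)·P⁻¹ = [[5, 486], [−3, −243]] · [[1, 2], [−3, −5]] = [[−1453, −2420], [726, 1209]].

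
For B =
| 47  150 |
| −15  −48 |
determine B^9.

tr B = −1 and det B = −6, so the characteristic polynomial is λ² − (−1)λ + (−6) with roots −3 and 2.
Eigenvectors give P = [[−3, 10], [1, −3]] with P⁻¹ = [[3, 10], [1, 3]], and B = P·diag(−3, 2)·P⁻¹.
Then B^9 = P·diag(−19683, 512)·P⁻¹ = [[59049, 5120], [−19683, −1536]] · [[3, 10], [1, 3]] = [[182267, 605850], [−60585, −201438]].

[[182267, 605850], [−60585, −201438]]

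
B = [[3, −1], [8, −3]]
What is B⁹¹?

[[3, −1], [8, −3]]

B² = I (check: tr B = 0 and det B = −1), so B⁹¹ = B since 91 is odd.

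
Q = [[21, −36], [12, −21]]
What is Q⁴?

tr Q = 0 and det Q = −9, so the characteristic polynomial is λ² − (0)λ + (−9) with roots 3 and −3.
Eigenvectors give P = [[2, −3], [1, −2]] with P⁻¹ = [[2, −3], [1, −2]], and Q = P·diag(3, −3)·P⁻¹.
Then Q⁴ = P·diag(81, 81)·P⁻¹ = [[162, −243], [81, −162]] · [[2, −3], [1, −2]] = [[81, 0], [0, 81]].

[[81, 0], [0, 81]]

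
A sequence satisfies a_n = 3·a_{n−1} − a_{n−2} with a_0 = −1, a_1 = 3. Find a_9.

With companion matrix C = [[3, −1], [1, 0]], [a_n, a_{n−1}]ᵀ = C·[a_{n−1}, a_{n−2}]ᵀ, so [a_9, a_8]ᵀ = C⁸·[a_1, a_0]ᵀ.
C⁸ = [[2584, −987], [987, −377]], giving [a_9, a_8]ᵀ = [[8739], [3338]].

8739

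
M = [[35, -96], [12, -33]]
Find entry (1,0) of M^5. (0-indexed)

732

tr M = 2 and det M = -3, so the characteristic polynomial is λ² − (2)λ + (-3) with roots -1 and 3.
Eigenvectors give P = [[8, 3], [3, 1]] with P⁻¹ = [[-1, 3], [3, -8]], and M = P·diag(-1, 3)·P⁻¹.
Then M^5 = P·diag(-1, 243)·P⁻¹ = [[-8, 729], [-3, 243]] · [[-1, 3], [3, -8]] = [[2195, -5856], [732, -1953]].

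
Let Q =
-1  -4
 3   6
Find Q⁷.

[[-6049, -8236], [6177, 8364]]

tr Q = 5 and det Q = 6, so the characteristic polynomial is λ² − (5)λ + (6) with roots 2 and 3.
Eigenvectors give P = [[4, -1], [-3, 1]] with P⁻¹ = [[1, 1], [3, 4]], and Q = P·diag(2, 3)·P⁻¹.
Then Q⁷ = P·diag(128, 2187)·P⁻¹ = [[512, -2187], [-384, 2187]] · [[1, 1], [3, 4]] = [[-6049, -8236], [6177, 8364]].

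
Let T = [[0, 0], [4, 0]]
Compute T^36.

[[0, 0], [0, 0]]

T is strictly triangular, hence nilpotent: T^2 = 0, so T^36 = 0.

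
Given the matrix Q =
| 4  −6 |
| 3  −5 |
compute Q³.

tr Q = −1 and det Q = −2, so the characteristic polynomial is λ² − (−1)λ + (−2) with roots −2 and 1.
Eigenvectors give P = [[1, 2], [1, 1]] with P⁻¹ = [[−1, 2], [1, −1]], and Q = P·diag(−2, 1)·P⁻¹.
Then Q³ = P·diag(−8, 1)·P⁻¹ = [[−8, 2], [−8, 1]] · [[−1, 2], [1, −1]] = [[10, −18], [9, −17]].

[[10, −18], [9, −17]]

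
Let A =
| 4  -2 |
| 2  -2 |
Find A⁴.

A² = [[12, -4], [4, 0]]
A³ = [[40, -16], [16, -8]]
A⁴ = [[128, -48], [48, -16]]

[[128, -48], [48, -16]]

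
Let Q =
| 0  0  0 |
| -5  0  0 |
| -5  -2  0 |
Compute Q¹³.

[[0, 0, 0], [0, 0, 0], [0, 0, 0]]

Q is strictly triangular, hence nilpotent: Q³ = 0, so Q¹³ = 0.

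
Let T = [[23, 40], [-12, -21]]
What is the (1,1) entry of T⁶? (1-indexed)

4369

tr T = 2 and det T = -3, so the characteristic polynomial is λ² − (2)λ + (-3) with roots -1 and 3.
Eigenvectors give P = [[5, -2], [-3, 1]] with P⁻¹ = [[-1, -2], [-3, -5]], and T = P·diag(-1, 3)·P⁻¹.
Then T⁶ = P·diag(1, 729)·P⁻¹ = [[5, -1458], [-3, 729]] · [[-1, -2], [-3, -5]] = [[4369, 7280], [-2184, -3639]].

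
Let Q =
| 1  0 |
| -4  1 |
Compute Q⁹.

[[1, 0], [-36, 1]]

Q = I + N where N = [[0, 0], [-4, 0]] is strictly lower-triangular, so N² = 0.
(I + N)⁹ = I + 9·N = [[1, 0], [-36, 1]].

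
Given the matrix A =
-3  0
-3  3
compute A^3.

A^2 = [[9, 0], [0, 9]]
A^3 = [[-27, 0], [-27, 27]]

[[-27, 0], [-27, 27]]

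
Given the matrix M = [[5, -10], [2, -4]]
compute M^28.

[[5, -10], [2, -4]]

M² = M (a projection; rank 1, trace 1), so M^28 = M.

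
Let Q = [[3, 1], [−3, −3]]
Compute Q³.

Q² = [[6, 0], [0, 6]]
Q³ = [[18, 6], [−18, −18]]

[[18, 6], [−18, −18]]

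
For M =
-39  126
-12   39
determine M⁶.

[[729, 0], [0, 729]]

tr M = 0 and det M = -9, so the characteristic polynomial is λ² − (0)λ + (-9) with roots 3 and -3.
Eigenvectors give P = [[3, 7], [1, 2]] with P⁻¹ = [[-2, 7], [1, -3]], and M = P·diag(3, -3)·P⁻¹.
Then M⁶ = P·diag(729, 729)·P⁻¹ = [[2187, 5103], [729, 1458]] · [[-2, 7], [1, -3]] = [[729, 0], [0, 729]].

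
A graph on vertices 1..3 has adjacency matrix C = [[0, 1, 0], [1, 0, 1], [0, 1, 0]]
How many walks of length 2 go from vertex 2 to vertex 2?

2

The number of length-2 walks from vertex 2 to vertex 2 is entry (2,2) of C², where C is the adjacency matrix.
C² = [[1, 0, 1], [0, 2, 0], [1, 0, 1]]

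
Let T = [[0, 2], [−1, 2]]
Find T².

[[−2, 4], [−2, 2]]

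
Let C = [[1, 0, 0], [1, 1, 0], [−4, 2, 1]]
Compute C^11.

[[1, 0, 0], [11, 1, 0], [66, 22, 1]]

C = I + N where N = [[0, 0, 0], [1, 0, 0], [−4, 2, 0]] is strictly lower-triangular, so N^3 = 0.
(I + N)^11 = I + 11·N + 55·N^2 = [[1, 0, 0], [11, 1, 0], [66, 22, 1]].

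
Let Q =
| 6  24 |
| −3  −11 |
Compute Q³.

[[144, 456], [−57, −179]]

tr Q = −5 and det Q = 6, so the characteristic polynomial is λ² − (−5)λ + (6) with roots −3 and −2.
Eigenvectors give P = [[8, −3], [−3, 1]] with P⁻¹ = [[−1, −3], [−3, −8]], and Q = P·diag(−3, −2)·P⁻¹.
Then Q³ = P·diag(−27, −8)·P⁻¹ = [[−216, 24], [81, −8]] · [[−1, −3], [−3, −8]] = [[144, 456], [−57, −179]].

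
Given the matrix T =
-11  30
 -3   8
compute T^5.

tr T = -3 and det T = 2, so the characteristic polynomial is λ² − (-3)λ + (2) with roots -2 and -1.
Eigenvectors give P = [[10, -3], [3, -1]] with P⁻¹ = [[1, -3], [3, -10]], and T = P·diag(-2, -1)·P⁻¹.
Then T^5 = P·diag(-32, -1)·P⁻¹ = [[-320, 3], [-96, 1]] · [[1, -3], [3, -10]] = [[-311, 930], [-93, 278]].

[[-311, 930], [-93, 278]]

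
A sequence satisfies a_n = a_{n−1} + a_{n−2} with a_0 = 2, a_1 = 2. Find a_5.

With companion matrix B = [[1, 1], [1, 0]], [a_n, a_{n−1}]ᵀ = B·[a_{n−1}, a_{n−2}]ᵀ, so [a_5, a_4]ᵀ = B^4·[a_1, a_0]ᵀ.
B^4 = [[5, 3], [3, 2]], giving [a_5, a_4]ᵀ = [[16], [10]].

16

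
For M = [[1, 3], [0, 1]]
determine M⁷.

[[1, 21], [0, 1]]

M = I + N where N = [[0, 3], [0, 0]] is strictly upper-triangular, so N² = 0.
(I + N)⁷ = I + 7·N = [[1, 21], [0, 1]].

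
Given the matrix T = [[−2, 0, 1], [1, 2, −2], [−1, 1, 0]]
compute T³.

[[−3, 0, 1], [1, 1, −2], [−1, 1, −1]]

T² = [[3, 1, −2], [2, 2, −3], [3, 2, −3]]
T³ = [[−3, 0, 1], [1, 1, −2], [−1, 1, −1]]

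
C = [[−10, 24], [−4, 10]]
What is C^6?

tr C = 0 and det C = −4, so the characteristic polynomial is λ² − (0)λ + (−4) with roots −2 and 2.
Eigenvectors give P = [[−3, 2], [−1, 1]] with P⁻¹ = [[−1, 2], [−1, 3]], and C = P·diag(−2, 2)·P⁻¹.
Then C^6 = P·diag(64, 64)·P⁻¹ = [[−192, 128], [−64, 64]] · [[−1, 2], [−1, 3]] = [[64, 0], [0, 64]].

[[64, 0], [0, 64]]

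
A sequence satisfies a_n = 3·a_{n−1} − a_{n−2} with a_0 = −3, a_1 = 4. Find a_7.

With companion matrix C = [[3, −1], [1, 0]], [a_n, a_{n−1}]ᵀ = C·[a_{n−1}, a_{n−2}]ᵀ, so [a_7, a_6]ᵀ = C⁶·[a_1, a_0]ᵀ.
C⁶ = [[377, −144], [144, −55]], giving [a_7, a_6]ᵀ = [[1940], [741]].

1940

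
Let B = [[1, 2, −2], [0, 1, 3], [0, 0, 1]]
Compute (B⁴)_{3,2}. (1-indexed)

B = I + N where N = [[0, 2, −2], [0, 0, 3], [0, 0, 0]] is strictly upper-triangular, so N³ = 0.
(I + N)⁴ = I + 4·N + 6·N² = [[1, 8, 28], [0, 1, 12], [0, 0, 1]].

0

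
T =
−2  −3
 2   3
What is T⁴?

[[−2, −3], [2, 3]]

T² = T (a projection; rank 1, trace 1), so T⁴ = T.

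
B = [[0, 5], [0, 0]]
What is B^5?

[[0, 0], [0, 0]]

B is strictly triangular, hence nilpotent: B^2 = 0, so B^5 = 0.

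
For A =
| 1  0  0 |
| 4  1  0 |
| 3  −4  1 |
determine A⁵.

[[1, 0, 0], [20, 1, 0], [−145, −20, 1]]

A = I + N where N = [[0, 0, 0], [4, 0, 0], [3, −4, 0]] is strictly lower-triangular, so N³ = 0.
(I + N)⁵ = I + 5·N + 10·N² = [[1, 0, 0], [20, 1, 0], [−145, −20, 1]].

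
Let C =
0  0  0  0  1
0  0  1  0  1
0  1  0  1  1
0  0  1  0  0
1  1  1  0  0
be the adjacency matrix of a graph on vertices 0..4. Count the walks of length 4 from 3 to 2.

The number of length-4 walks from vertex 3 to vertex 2 is entry (3,2) of C⁴, where C is the adjacency matrix.
C² = [[1, 1, 1, 0, 0], [1, 2, 1, 1, 1], [1, 1, 3, 0, 1], [0, 1, 0, 1, 1], [0, 1, 1, 1, 3]]
C³ = [[0, 1, 1, 1, 3], [1, 2, 4, 1, 4], [1, 4, 2, 3, 5], [1, 1, 3, 0, 1], [3, 4, 5, 1, 2]]
C⁴ = [[3, 4, 5, 1, 2], [4, 8, 7, 4, 7], [5, 7, 12, 2, 7], [1, 4, 2, 3, 5], [2, 7, 7, 5, 12]]

2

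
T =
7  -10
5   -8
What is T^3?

tr T = -1 and det T = -6, so the characteristic polynomial is λ² − (-1)λ + (-6) with roots 2 and -3.
Eigenvectors give P = [[2, 1], [1, 1]] with P⁻¹ = [[1, -1], [-1, 2]], and T = P·diag(2, -3)·P⁻¹.
Then T^3 = P·diag(8, -27)·P⁻¹ = [[16, -27], [8, -27]] · [[1, -1], [-1, 2]] = [[43, -70], [35, -62]].

[[43, -70], [35, -62]]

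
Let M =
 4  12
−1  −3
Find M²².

[[4, 12], [−1, −3]]

M² = M (a projection; rank 1, trace 1), so M²² = M.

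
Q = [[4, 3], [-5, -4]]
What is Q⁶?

Q² = I (check: tr Q = 0 and det Q = -1), so Q⁶ = I since 6 is even.

[[1, 0], [0, 1]]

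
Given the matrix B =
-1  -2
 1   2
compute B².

[[-1, -2], [1, 2]]

B² = B (a projection; rank 1, trace 1), so B² = B.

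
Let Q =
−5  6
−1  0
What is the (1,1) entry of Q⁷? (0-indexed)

tr Q = −5 and det Q = 6, so the characteristic polynomial is λ² − (−5)λ + (6) with roots −3 and −2.
Eigenvectors give P = [[−3, −2], [−1, −1]] with P⁻¹ = [[−1, 2], [1, −3]], and Q = P·diag(−3, −2)·P⁻¹.
Then Q⁷ = P·diag(−2187, −128)·P⁻¹ = [[6561, 256], [2187, 128]] · [[−1, 2], [1, −3]] = [[−6305, 12354], [−2059, 3990]].

3990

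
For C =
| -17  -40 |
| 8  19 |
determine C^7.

tr C = 2 and det C = -3, so the characteristic polynomial is λ² − (2)λ + (-3) with roots 3 and -1.
Eigenvectors give P = [[2, -5], [-1, 2]] with P⁻¹ = [[-2, -5], [-1, -2]], and C = P·diag(3, -1)·P⁻¹.
Then C^7 = P·diag(2187, -1)·P⁻¹ = [[4374, 5], [-2187, -2]] · [[-2, -5], [-1, -2]] = [[-8753, -21880], [4376, 10939]].

[[-8753, -21880], [4376, 10939]]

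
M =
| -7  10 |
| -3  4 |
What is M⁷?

[[-763, 1270], [-381, 634]]

tr M = -3 and det M = 2, so the characteristic polynomial is λ² − (-3)λ + (2) with roots -1 and -2.
Eigenvectors give P = [[5, 2], [3, 1]] with P⁻¹ = [[-1, 2], [3, -5]], and M = P·diag(-1, -2)·P⁻¹.
Then M⁷ = P·diag(-1, -128)·P⁻¹ = [[-5, -256], [-3, -128]] · [[-1, 2], [3, -5]] = [[-763, 1270], [-381, 634]].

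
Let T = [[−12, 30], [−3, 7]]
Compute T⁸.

tr T = −5 and det T = 6, so the characteristic polynomial is λ² − (−5)λ + (6) with roots −3 and −2.
Eigenvectors give P = [[−10, −3], [−3, −1]] with P⁻¹ = [[−1, 3], [3, −10]], and T = P·diag(−3, −2)·P⁻¹.
Then T⁸ = P·diag(6561, 256)·P⁻¹ = [[−65610, −768], [−19683, −256]] · [[−1, 3], [3, −10]] = [[63306, −189150], [18915, −56489]].

[[63306, −189150], [18915, −56489]]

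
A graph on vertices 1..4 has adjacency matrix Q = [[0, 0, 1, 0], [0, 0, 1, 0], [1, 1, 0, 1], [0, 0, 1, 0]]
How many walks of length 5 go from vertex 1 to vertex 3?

9

The number of length-5 walks from vertex 1 to vertex 3 is entry (1,3) of Q^5, where Q is the adjacency matrix.
Q^2 = [[1, 1, 0, 1], [1, 1, 0, 1], [0, 0, 3, 0], [1, 1, 0, 1]]
Q^3 = [[0, 0, 3, 0], [0, 0, 3, 0], [3, 3, 0, 3], [0, 0, 3, 0]]
Q^4 = [[3, 3, 0, 3], [3, 3, 0, 3], [0, 0, 9, 0], [3, 3, 0, 3]]
Q^5 = [[0, 0, 9, 0], [0, 0, 9, 0], [9, 9, 0, 9], [0, 0, 9, 0]]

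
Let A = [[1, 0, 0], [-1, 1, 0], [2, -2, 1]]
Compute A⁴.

[[1, 0, 0], [-4, 1, 0], [20, -8, 1]]

A = I + N where N = [[0, 0, 0], [-1, 0, 0], [2, -2, 0]] is strictly lower-triangular, so N³ = 0.
(I + N)⁴ = I + 4·N + 6·N² = [[1, 0, 0], [-4, 1, 0], [20, -8, 1]].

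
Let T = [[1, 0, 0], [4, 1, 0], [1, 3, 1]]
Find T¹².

[[1, 0, 0], [48, 1, 0], [804, 36, 1]]

T = I + N where N = [[0, 0, 0], [4, 0, 0], [1, 3, 0]] is strictly lower-triangular, so N³ = 0.
(I + N)¹² = I + 12·N + 66·N² = [[1, 0, 0], [48, 1, 0], [804, 36, 1]].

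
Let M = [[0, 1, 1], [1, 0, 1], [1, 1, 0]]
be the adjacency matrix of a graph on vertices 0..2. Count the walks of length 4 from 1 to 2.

The number of length-4 walks from vertex 1 to vertex 2 is entry (1,2) of M⁴, where M is the adjacency matrix.
M² = [[2, 1, 1], [1, 2, 1], [1, 1, 2]]
M³ = [[2, 3, 3], [3, 2, 3], [3, 3, 2]]
M⁴ = [[6, 5, 5], [5, 6, 5], [5, 5, 6]]

5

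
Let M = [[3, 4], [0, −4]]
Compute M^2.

[[9, −4], [0, 16]]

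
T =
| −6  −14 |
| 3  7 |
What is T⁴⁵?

[[−6, −14], [3, 7]]

T² = T (a projection; rank 1, trace 1), so T⁴⁵ = T.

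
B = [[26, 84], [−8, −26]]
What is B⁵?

tr B = 0 and det B = −4, so the characteristic polynomial is λ² − (0)λ + (−4) with roots −2 and 2.
Eigenvectors give P = [[−3, 7], [1, −2]] with P⁻¹ = [[2, 7], [1, 3]], and B = P·diag(−2, 2)·P⁻¹.
Then B⁵ = P·diag(−32, 32)·P⁻¹ = [[96, 224], [−32, −64]] · [[2, 7], [1, 3]] = [[416, 1344], [−128, −416]].

[[416, 1344], [−128, −416]]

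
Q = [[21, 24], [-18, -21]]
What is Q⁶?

[[729, 0], [0, 729]]

tr Q = 0 and det Q = -9, so the characteristic polynomial is λ² − (0)λ + (-9) with roots -3 and 3.
Eigenvectors give P = [[1, 4], [-1, -3]] with P⁻¹ = [[-3, -4], [1, 1]], and Q = P·diag(-3, 3)·P⁻¹.
Then Q⁶ = P·diag(729, 729)·P⁻¹ = [[729, 2916], [-729, -2187]] · [[-3, -4], [1, 1]] = [[729, 0], [0, 729]].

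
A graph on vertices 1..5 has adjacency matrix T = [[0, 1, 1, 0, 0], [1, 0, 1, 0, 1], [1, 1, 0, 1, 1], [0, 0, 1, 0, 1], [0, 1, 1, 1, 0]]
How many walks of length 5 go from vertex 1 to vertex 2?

The number of length-5 walks from vertex 1 to vertex 2 is entry (1,2) of T⁵, where T is the adjacency matrix.
T² = [[2, 1, 1, 1, 2], [1, 3, 2, 2, 1], [1, 2, 4, 1, 2], [1, 2, 1, 2, 1], [2, 1, 2, 1, 3]]
T³ = [[2, 5, 6, 3, 3], [5, 4, 7, 3, 7], [6, 7, 6, 6, 7], [3, 3, 6, 2, 5], [3, 7, 7, 5, 4]]
T⁴ = [[11, 11, 13, 9, 14], [11, 19, 19, 14, 14], [13, 19, 26, 13, 19], [9, 14, 13, 11, 11], [14, 14, 19, 11, 19]]
T⁵ = [[24, 38, 45, 27, 33], [38, 44, 58, 33, 52], [45, 58, 64, 45, 58], [27, 33, 45, 24, 38], [33, 52, 58, 38, 44]]

38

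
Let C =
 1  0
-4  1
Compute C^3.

[[1, 0], [-12, 1]]

C = I + N where N = [[0, 0], [-4, 0]] is strictly lower-triangular, so N^2 = 0.
(I + N)^3 = I + 3·N = [[1, 0], [-12, 1]].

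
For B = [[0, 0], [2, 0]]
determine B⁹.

B is strictly triangular, hence nilpotent: B² = 0, so B⁹ = 0.

[[0, 0], [0, 0]]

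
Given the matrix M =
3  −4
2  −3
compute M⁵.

[[3, −4], [2, −3]]

M² = I (check: tr M = 0 and det M = −1), so M⁵ = M since 5 is odd.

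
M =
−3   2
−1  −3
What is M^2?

[[7, −12], [6, 7]]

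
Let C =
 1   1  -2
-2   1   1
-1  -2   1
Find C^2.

[[1, 6, -3], [-5, -3, 6], [2, -5, 1]]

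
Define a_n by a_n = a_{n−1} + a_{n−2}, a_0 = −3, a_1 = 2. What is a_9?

With companion matrix M = [[1, 1], [1, 0]], [a_n, a_{n−1}]ᵀ = M·[a_{n−1}, a_{n−2}]ᵀ, so [a_9, a_8]ᵀ = M⁸·[a_1, a_0]ᵀ.
M⁸ = [[34, 21], [21, 13]], giving [a_9, a_8]ᵀ = [[5], [3]].

5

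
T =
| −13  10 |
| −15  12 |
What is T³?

[[−97, 70], [−105, 78]]

tr T = −1 and det T = −6, so the characteristic polynomial is λ² − (−1)λ + (−6) with roots 2 and −3.
Eigenvectors give P = [[−2, 1], [−3, 1]] with P⁻¹ = [[1, −1], [3, −2]], and T = P·diag(2, −3)·P⁻¹.
Then T³ = P·diag(8, −27)·P⁻¹ = [[−16, −27], [−24, −27]] · [[1, −1], [3, −2]] = [[−97, 70], [−105, 78]].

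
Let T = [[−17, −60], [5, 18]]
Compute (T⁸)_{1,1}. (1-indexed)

tr T = 1 and det T = −6, so the characteristic polynomial is λ² − (1)λ + (−6) with roots 3 and −2.
Eigenvectors give P = [[−3, 4], [1, −1]] with P⁻¹ = [[1, 4], [1, 3]], and T = P·diag(3, −2)·P⁻¹.
Then T⁸ = P·diag(6561, 256)·P⁻¹ = [[−19683, 1024], [6561, −256]] · [[1, 4], [1, 3]] = [[−18659, −75660], [6305, 25476]].

−18659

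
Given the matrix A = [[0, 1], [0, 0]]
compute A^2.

A is strictly triangular, hence nilpotent: A^2 = 0, so A^2 = 0.

[[0, 0], [0, 0]]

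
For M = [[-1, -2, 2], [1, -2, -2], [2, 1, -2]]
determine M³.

[[1, -24, -6], [27, 24, -34], [9, 32, -6]]

M² = [[3, 8, -2], [-7, 0, 10], [-5, -8, 6]]
M³ = [[1, -24, -6], [27, 24, -34], [9, 32, -6]]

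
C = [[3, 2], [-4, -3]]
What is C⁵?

[[3, 2], [-4, -3]]

C² = I (check: tr C = 0 and det C = -1), so C⁵ = C since 5 is odd.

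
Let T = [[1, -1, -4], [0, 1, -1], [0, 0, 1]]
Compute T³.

T = I + N where N = [[0, -1, -4], [0, 0, -1], [0, 0, 0]] is strictly upper-triangular, so N³ = 0.
(I + N)³ = I + 3·N + 3·N² = [[1, -3, -9], [0, 1, -3], [0, 0, 1]].

[[1, -3, -9], [0, 1, -3], [0, 0, 1]]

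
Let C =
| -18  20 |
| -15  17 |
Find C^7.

tr C = -1 and det C = -6, so the characteristic polynomial is λ² − (-1)λ + (-6) with roots 2 and -3.
Eigenvectors give P = [[-1, 4], [-1, 3]] with P⁻¹ = [[3, -4], [1, -1]], and C = P·diag(2, -3)·P⁻¹.
Then C^7 = P·diag(128, -2187)·P⁻¹ = [[-128, -8748], [-128, -6561]] · [[3, -4], [1, -1]] = [[-9132, 9260], [-6945, 7073]].

[[-9132, 9260], [-6945, 7073]]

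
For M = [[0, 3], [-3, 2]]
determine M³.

[[-18, -15], [15, -28]]

M² = [[-9, 6], [-6, -5]]
M³ = [[-18, -15], [15, -28]]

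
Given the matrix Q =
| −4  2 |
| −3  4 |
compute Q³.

[[−40, 20], [−30, 40]]

Q² = [[10, 0], [0, 10]]
Q³ = [[−40, 20], [−30, 40]]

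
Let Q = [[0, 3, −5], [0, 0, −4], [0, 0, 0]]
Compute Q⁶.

Q is strictly triangular, hence nilpotent: Q³ = 0, so Q⁶ = 0.

[[0, 0, 0], [0, 0, 0], [0, 0, 0]]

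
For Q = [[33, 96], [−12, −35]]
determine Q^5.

tr Q = −2 and det Q = −3, so the characteristic polynomial is λ² − (−2)λ + (−3) with roots −3 and 1.
Eigenvectors give P = [[−8, −3], [3, 1]] with P⁻¹ = [[1, 3], [−3, −8]], and Q = P·diag(−3, 1)·P⁻¹.
Then Q^5 = P·diag(−243, 1)·P⁻¹ = [[1944, −3], [−729, 1]] · [[1, 3], [−3, −8]] = [[1953, 5856], [−732, −2195]].

[[1953, 5856], [−732, −2195]]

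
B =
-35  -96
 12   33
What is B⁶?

tr B = -2 and det B = -3, so the characteristic polynomial is λ² − (-2)λ + (-3) with roots 1 and -3.
Eigenvectors give P = [[8, 3], [-3, -1]] with P⁻¹ = [[-1, -3], [3, 8]], and B = P·diag(1, -3)·P⁻¹.
Then B⁶ = P·diag(1, 729)·P⁻¹ = [[8, 2187], [-3, -729]] · [[-1, -3], [3, 8]] = [[6553, 17472], [-2184, -5823]].

[[6553, 17472], [-2184, -5823]]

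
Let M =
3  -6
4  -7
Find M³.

[[51, -78], [52, -79]]

tr M = -4 and det M = 3, so the characteristic polynomial is λ² − (-4)λ + (3) with roots -3 and -1.
Eigenvectors give P = [[1, 3], [1, 2]] with P⁻¹ = [[-2, 3], [1, -1]], and M = P·diag(-3, -1)·P⁻¹.
Then M³ = P·diag(-27, -1)·P⁻¹ = [[-27, -3], [-27, -2]] · [[-2, 3], [1, -1]] = [[51, -78], [52, -79]].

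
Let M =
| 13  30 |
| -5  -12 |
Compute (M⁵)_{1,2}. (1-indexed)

tr M = 1 and det M = -6, so the characteristic polynomial is λ² − (1)λ + (-6) with roots 3 and -2.
Eigenvectors give P = [[-3, -2], [1, 1]] with P⁻¹ = [[-1, -2], [1, 3]], and M = P·diag(3, -2)·P⁻¹.
Then M⁵ = P·diag(243, -32)·P⁻¹ = [[-729, 64], [243, -32]] · [[-1, -2], [1, 3]] = [[793, 1650], [-275, -582]].

1650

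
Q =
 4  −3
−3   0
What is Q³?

[[136, −75], [−75, 36]]

Q² = [[25, −12], [−12, 9]]
Q³ = [[136, −75], [−75, 36]]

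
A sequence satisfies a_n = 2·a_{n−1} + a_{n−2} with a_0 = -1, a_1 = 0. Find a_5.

-12

With companion matrix B = [[2, 1], [1, 0]], [a_n, a_{n−1}]ᵀ = B·[a_{n−1}, a_{n−2}]ᵀ, so [a_5, a_4]ᵀ = B⁴·[a_1, a_0]ᵀ.
B⁴ = [[29, 12], [12, 5]], giving [a_5, a_4]ᵀ = [[-12], [-5]].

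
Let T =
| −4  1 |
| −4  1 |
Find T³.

T² = [[12, −3], [12, −3]]
T³ = [[−36, 9], [−36, 9]]

[[−36, 9], [−36, 9]]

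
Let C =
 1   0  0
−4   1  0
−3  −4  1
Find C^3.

[[1, 0, 0], [−12, 1, 0], [39, −12, 1]]

C = I + N where N = [[0, 0, 0], [−4, 0, 0], [−3, −4, 0]] is strictly lower-triangular, so N^3 = 0.
(I + N)^3 = I + 3·N + 3·N^2 = [[1, 0, 0], [−12, 1, 0], [39, −12, 1]].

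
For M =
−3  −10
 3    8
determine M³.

tr M = 5 and det M = 6, so the characteristic polynomial is λ² − (5)λ + (6) with roots 2 and 3.
Eigenvectors give P = [[−2, −5], [1, 3]] with P⁻¹ = [[−3, −5], [1, 2]], and M = P·diag(2, 3)·P⁻¹.
Then M³ = P·diag(8, 27)·P⁻¹ = [[−16, −135], [8, 81]] · [[−3, −5], [1, 2]] = [[−87, −190], [57, 122]].

[[−87, −190], [57, 122]]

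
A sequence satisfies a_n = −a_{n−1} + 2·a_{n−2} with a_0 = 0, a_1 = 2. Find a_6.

With companion matrix C = [[−1, 2], [1, 0]], [a_n, a_{n−1}]ᵀ = C·[a_{n−1}, a_{n−2}]ᵀ, so [a_6, a_5]ᵀ = C⁵·[a_1, a_0]ᵀ.
C⁵ = [[−21, 22], [11, −10]], giving [a_6, a_5]ᵀ = [[−42], [22]].

−42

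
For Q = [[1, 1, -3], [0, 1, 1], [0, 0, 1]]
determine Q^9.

[[1, 9, 9], [0, 1, 9], [0, 0, 1]]

Q = I + N where N = [[0, 1, -3], [0, 0, 1], [0, 0, 0]] is strictly upper-triangular, so N^3 = 0.
(I + N)^9 = I + 9·N + 36·N^2 = [[1, 9, 9], [0, 1, 9], [0, 0, 1]].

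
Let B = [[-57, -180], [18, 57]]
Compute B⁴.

tr B = 0 and det B = -9, so the characteristic polynomial is λ² − (0)λ + (-9) with roots 3 and -3.
Eigenvectors give P = [[-3, 10], [1, -3]] with P⁻¹ = [[3, 10], [1, 3]], and B = P·diag(3, -3)·P⁻¹.
Then B⁴ = P·diag(81, 81)·P⁻¹ = [[-243, 810], [81, -243]] · [[3, 10], [1, 3]] = [[81, 0], [0, 81]].

[[81, 0], [0, 81]]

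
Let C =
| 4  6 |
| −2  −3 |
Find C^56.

C² = C (a projection; rank 1, trace 1), so C^56 = C.

[[4, 6], [−2, −3]]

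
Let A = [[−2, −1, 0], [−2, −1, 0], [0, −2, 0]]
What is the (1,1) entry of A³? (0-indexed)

A² = [[6, 3, 0], [6, 3, 0], [4, 2, 0]]
A³ = [[−18, −9, 0], [−18, −9, 0], [−12, −6, 0]]

−9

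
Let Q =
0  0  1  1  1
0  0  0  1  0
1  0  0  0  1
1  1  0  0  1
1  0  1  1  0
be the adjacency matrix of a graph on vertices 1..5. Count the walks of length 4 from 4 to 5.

The number of length-4 walks from vertex 4 to vertex 5 is entry (4,5) of Q^4, where Q is the adjacency matrix.
Q^2 = [[3, 1, 1, 1, 2], [1, 1, 0, 0, 1], [1, 0, 2, 2, 1], [1, 0, 2, 3, 1], [2, 1, 1, 1, 3]]
Q^3 = [[4, 1, 5, 6, 5], [1, 0, 2, 3, 1], [5, 2, 2, 2, 5], [6, 3, 2, 2, 6], [5, 1, 5, 6, 4]]
Q^4 = [[16, 6, 9, 10, 15], [6, 3, 2, 2, 6], [9, 2, 10, 12, 9], [10, 2, 12, 15, 10], [15, 6, 9, 10, 16]]

10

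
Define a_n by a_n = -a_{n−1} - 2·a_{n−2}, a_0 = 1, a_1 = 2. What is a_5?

With companion matrix A = [[-1, -2], [1, 0]], [a_n, a_{n−1}]ᵀ = A·[a_{n−1}, a_{n−2}]ᵀ, so [a_5, a_4]ᵀ = A⁴·[a_1, a_0]ᵀ.
A⁴ = [[-1, -6], [3, 2]], giving [a_5, a_4]ᵀ = [[-8], [8]].

-8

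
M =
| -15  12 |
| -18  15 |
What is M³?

tr M = 0 and det M = -9, so the characteristic polynomial is λ² − (0)λ + (-9) with roots -3 and 3.
Eigenvectors give P = [[1, -2], [1, -3]] with P⁻¹ = [[3, -2], [1, -1]], and M = P·diag(-3, 3)·P⁻¹.
Then M³ = P·diag(-27, 27)·P⁻¹ = [[-27, -54], [-27, -81]] · [[3, -2], [1, -1]] = [[-135, 108], [-162, 135]].

[[-135, 108], [-162, 135]]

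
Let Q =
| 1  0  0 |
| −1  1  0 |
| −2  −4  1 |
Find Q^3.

Q = I + N where N = [[0, 0, 0], [−1, 0, 0], [−2, −4, 0]] is strictly lower-triangular, so N^3 = 0.
(I + N)^3 = I + 3·N + 3·N^2 = [[1, 0, 0], [−3, 1, 0], [6, −12, 1]].

[[1, 0, 0], [−3, 1, 0], [6, −12, 1]]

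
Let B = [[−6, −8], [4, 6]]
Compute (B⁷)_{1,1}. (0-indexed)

tr B = 0 and det B = −4, so the characteristic polynomial is λ² − (0)λ + (−4) with roots 2 and −2.
Eigenvectors give P = [[−1, −2], [1, 1]] with P⁻¹ = [[1, 2], [−1, −1]], and B = P·diag(2, −2)·P⁻¹.
Then B⁷ = P·diag(128, −128)·P⁻¹ = [[−128, 256], [128, −128]] · [[1, 2], [−1, −1]] = [[−384, −512], [256, 384]].

384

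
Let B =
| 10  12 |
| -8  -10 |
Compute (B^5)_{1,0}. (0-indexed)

tr B = 0 and det B = -4, so the characteristic polynomial is λ² − (0)λ + (-4) with roots -2 and 2.
Eigenvectors give P = [[1, -3], [-1, 2]] with P⁻¹ = [[-2, -3], [-1, -1]], and B = P·diag(-2, 2)·P⁻¹.
Then B^5 = P·diag(-32, 32)·P⁻¹ = [[-32, -96], [32, 64]] · [[-2, -3], [-1, -1]] = [[160, 192], [-128, -160]].

-128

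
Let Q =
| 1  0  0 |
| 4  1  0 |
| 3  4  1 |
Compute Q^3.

[[1, 0, 0], [12, 1, 0], [57, 12, 1]]

Q = I + N where N = [[0, 0, 0], [4, 0, 0], [3, 4, 0]] is strictly lower-triangular, so N^3 = 0.
(I + N)^3 = I + 3·N + 3·N^2 = [[1, 0, 0], [12, 1, 0], [57, 12, 1]].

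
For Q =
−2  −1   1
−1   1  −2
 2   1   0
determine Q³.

Q² = [[7, 2, 0], [−3, 0, −3], [−5, −1, 0]]
Q³ = [[−16, −5, 3], [0, 0, −3], [11, 4, −3]]

[[−16, −5, 3], [0, 0, −3], [11, 4, −3]]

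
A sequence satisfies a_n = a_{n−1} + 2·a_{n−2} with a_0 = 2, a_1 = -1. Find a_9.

With companion matrix C = [[1, 2], [1, 0]], [a_n, a_{n−1}]ᵀ = C·[a_{n−1}, a_{n−2}]ᵀ, so [a_9, a_8]ᵀ = C^8·[a_1, a_0]ᵀ.
C^8 = [[171, 170], [85, 86]], giving [a_9, a_8]ᵀ = [[169], [87]].

169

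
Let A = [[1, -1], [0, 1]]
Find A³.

[[1, -3], [0, 1]]

A = I + N where N = [[0, -1], [0, 0]] is strictly upper-triangular, so N² = 0.
(I + N)³ = I + 3·N = [[1, -3], [0, 1]].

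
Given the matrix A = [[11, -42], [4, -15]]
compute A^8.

[[-39359, 137760], [-13120, 45921]]

tr A = -4 and det A = 3, so the characteristic polynomial is λ² − (-4)λ + (3) with roots -1 and -3.
Eigenvectors give P = [[7, 3], [2, 1]] with P⁻¹ = [[1, -3], [-2, 7]], and A = P·diag(-1, -3)·P⁻¹.
Then A^8 = P·diag(1, 6561)·P⁻¹ = [[7, 19683], [2, 6561]] · [[1, -3], [-2, 7]] = [[-39359, 137760], [-13120, 45921]].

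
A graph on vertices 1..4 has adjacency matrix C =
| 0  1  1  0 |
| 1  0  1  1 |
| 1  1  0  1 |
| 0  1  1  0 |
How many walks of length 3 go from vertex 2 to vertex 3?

The number of length-3 walks from vertex 2 to vertex 3 is entry (2,3) of C³, where C is the adjacency matrix.
C² = [[2, 1, 1, 2], [1, 3, 2, 1], [1, 2, 3, 1], [2, 1, 1, 2]]
C³ = [[2, 5, 5, 2], [5, 4, 5, 5], [5, 5, 4, 5], [2, 5, 5, 2]]

5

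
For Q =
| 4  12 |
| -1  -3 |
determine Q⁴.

[[4, 12], [-1, -3]]

Q² = Q (a projection; rank 1, trace 1), so Q⁴ = Q.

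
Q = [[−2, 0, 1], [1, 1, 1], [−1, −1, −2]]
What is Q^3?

[[−3, 3, 10], [4, 0, −2], [−7, −1, 0]]

Q^2 = [[3, −1, −4], [−2, 0, 0], [3, 1, 2]]
Q^3 = [[−3, 3, 10], [4, 0, −2], [−7, −1, 0]]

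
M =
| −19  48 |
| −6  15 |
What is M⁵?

tr M = −4 and det M = 3, so the characteristic polynomial is λ² − (−4)λ + (3) with roots −1 and −3.
Eigenvectors give P = [[−8, 3], [−3, 1]] with P⁻¹ = [[1, −3], [3, −8]], and M = P·diag(−1, −3)·P⁻¹.
Then M⁵ = P·diag(−1, −243)·P⁻¹ = [[8, −729], [3, −243]] · [[1, −3], [3, −8]] = [[−2179, 5808], [−726, 1935]].

[[−2179, 5808], [−726, 1935]]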